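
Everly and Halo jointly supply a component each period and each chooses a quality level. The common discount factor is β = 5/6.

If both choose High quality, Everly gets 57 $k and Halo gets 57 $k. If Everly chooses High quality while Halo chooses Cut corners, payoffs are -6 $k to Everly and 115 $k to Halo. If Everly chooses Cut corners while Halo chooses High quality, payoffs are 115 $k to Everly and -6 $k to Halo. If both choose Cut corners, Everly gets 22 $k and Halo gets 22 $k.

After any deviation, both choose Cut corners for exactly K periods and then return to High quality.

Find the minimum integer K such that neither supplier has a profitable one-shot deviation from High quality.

3

No profitable deviation requires (57−22)(β+…+β^K) ≥ 115−57, i.e. β+…+β^K ≥ 58/35 ≈ 1.6571.
With β = 5/6, the partial sums are K=1: 0.8333, K=2: 1.5278, K=3: 2.1065.
K = 3 is the first length at which the sum reaches 1.6571.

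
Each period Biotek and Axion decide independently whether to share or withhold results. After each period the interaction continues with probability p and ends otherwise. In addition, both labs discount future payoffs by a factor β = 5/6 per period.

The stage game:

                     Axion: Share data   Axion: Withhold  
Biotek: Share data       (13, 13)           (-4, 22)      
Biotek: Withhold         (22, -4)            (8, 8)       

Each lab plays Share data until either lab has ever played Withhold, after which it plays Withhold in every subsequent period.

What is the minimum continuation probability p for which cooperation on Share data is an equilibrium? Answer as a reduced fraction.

27/35

Expected continuation weight on next period's payoff is β·p = 5/6·p, which plays the role of the discount factor.
Cooperation requires 5/6·p ≥ (22−13)/(22−8) = 9/14, hence p ≥ 27/35.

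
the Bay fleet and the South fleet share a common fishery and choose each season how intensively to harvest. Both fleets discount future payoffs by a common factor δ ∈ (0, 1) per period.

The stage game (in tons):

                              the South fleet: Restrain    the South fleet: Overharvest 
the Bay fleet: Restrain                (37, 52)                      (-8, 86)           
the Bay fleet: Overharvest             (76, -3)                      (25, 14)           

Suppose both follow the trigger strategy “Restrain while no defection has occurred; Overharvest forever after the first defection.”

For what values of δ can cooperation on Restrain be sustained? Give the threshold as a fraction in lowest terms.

13/17

the Bay fleet's threshold: (76−37)/(76−25) = 13/17.
the South fleet's threshold: (86−52)/(86−14) = 17/36.
13/17 > 17/36, so the Bay fleet binds and δ* = 13/17.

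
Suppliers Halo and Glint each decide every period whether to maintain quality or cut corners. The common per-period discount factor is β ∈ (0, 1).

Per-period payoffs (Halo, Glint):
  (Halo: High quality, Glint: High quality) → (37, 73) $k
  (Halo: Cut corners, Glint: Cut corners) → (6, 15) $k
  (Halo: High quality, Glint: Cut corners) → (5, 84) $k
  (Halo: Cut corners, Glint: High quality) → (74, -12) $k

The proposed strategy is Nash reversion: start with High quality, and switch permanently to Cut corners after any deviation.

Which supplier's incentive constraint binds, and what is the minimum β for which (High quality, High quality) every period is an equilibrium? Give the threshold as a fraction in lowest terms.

Halo: cooperation gives 37 each period; deviation gives 74 once then 6 forever.
  37/(1−β) ≥ 74 + 6β/(1−β) ⇒ β ≥ 37/68.
Glint: cooperation gives 73 each period; deviation gives 84 once then 15 forever.
  β ≥ 11/69.
Both must hold, so the binding constraint is Halo's: β ≥ 37/68.

Halo; β ≥ 37/68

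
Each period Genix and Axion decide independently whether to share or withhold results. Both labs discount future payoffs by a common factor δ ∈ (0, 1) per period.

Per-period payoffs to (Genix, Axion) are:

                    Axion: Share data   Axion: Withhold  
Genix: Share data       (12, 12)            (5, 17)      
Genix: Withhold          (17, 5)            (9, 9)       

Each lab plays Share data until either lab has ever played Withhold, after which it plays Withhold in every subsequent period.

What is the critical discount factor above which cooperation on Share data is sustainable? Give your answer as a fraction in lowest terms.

5/8

One-period gain from deviating is 17 − 12 = 5. The loss is 12 − 9 = 3 in every subsequent period, with present value 3·δ/(1−δ).
Deviation is unprofitable when 3·δ/(1−δ) ≥ 5, i.e. δ/(1−δ) ≥ 5/3.
Equivalently δ ≥ 5/(5+3) = 5/8.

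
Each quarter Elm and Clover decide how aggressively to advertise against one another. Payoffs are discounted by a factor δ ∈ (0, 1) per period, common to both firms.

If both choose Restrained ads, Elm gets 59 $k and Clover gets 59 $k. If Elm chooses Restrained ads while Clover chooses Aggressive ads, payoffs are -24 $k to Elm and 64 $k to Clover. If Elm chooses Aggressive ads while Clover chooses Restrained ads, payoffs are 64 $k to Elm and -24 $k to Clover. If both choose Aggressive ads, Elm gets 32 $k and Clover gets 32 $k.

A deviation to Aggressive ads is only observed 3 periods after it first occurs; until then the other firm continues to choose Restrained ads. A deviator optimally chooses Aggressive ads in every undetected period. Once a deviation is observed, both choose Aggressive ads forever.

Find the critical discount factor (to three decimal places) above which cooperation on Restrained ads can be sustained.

A deviator earns 64 for 3 periods, then 32 forever; cooperating earns 59 forever. Multiplying the IC by (1−δ):
59 ≥ 64(1−δ^3) + 32δ^3, so 32·δ^3 ≥ 5 and δ^3 ≥ 5/32.
δ ≥ (5/32)^(1/3) ≈ 0.539.

0.539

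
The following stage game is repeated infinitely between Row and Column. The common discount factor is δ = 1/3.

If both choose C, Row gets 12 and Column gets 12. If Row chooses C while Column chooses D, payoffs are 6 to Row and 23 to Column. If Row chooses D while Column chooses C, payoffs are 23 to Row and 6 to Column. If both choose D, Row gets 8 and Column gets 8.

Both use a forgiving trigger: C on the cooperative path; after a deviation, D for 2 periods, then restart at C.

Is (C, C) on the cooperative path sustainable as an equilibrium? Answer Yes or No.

IC: δ+…+δ^2 ≥ (23−12)/(12−8) = 11/4.
At δ = 1/3: partial sum = 0.4444 < 2.7500. Cooperation not sustainable.

No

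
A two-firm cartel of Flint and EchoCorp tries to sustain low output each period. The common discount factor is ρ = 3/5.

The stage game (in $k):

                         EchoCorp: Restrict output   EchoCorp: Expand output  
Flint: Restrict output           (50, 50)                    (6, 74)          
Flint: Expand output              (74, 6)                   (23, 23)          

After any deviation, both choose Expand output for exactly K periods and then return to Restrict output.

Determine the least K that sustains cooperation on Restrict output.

IC: ρ(1−ρ^K)/(1−ρ) ≥ (74−50)/(50−23) = 8/9.
With ρ = 3/5: need 1 − ρ^K ≥ 8/9·(1−3/5)/(3/5), i.e. ρ^K ≤ 0.4074.
Since (3/5)^1 = 0.6000 and (3/5)^2 = 0.3600, the smallest such K is 2.

2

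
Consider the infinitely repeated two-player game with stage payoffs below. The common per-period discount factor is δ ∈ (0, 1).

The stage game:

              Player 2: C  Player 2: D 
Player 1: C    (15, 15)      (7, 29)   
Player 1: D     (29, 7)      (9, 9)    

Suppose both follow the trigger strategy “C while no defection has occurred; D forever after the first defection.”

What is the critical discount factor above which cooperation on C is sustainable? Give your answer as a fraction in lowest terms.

7/10

One-period gain from deviating is 29 − 15 = 14. The loss is 15 − 9 = 6 in every subsequent period, with present value 6·δ/(1−δ).
Deviation is unprofitable when 6·δ/(1−δ) ≥ 14, i.e. δ/(1−δ) ≥ 7/3.
Equivalently δ ≥ 14/(14+6) = 7/10.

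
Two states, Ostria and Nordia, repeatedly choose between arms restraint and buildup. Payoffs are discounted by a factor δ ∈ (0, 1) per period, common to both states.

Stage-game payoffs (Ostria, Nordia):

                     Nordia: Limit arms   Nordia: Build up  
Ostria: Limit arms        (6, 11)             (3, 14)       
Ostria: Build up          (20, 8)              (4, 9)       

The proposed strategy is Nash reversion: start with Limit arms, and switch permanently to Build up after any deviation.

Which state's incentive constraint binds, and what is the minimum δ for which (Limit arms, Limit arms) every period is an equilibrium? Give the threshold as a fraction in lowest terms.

Ostria's threshold: (20−6)/(20−4) = 7/8.
Nordia's threshold: (14−11)/(14−9) = 3/5.
7/8 > 3/5, so Ostria binds and δ* = 7/8.

Ostria; δ ≥ 7/8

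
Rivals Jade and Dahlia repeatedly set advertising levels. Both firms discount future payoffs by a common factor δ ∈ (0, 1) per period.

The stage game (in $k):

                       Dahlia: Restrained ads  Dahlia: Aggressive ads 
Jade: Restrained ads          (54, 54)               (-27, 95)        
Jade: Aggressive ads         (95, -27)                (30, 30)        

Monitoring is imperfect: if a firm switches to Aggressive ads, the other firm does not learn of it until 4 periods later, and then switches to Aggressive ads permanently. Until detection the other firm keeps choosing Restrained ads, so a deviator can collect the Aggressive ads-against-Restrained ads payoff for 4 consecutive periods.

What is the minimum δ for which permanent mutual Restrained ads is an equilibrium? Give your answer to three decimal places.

0.891

The best deviation is to choose Aggressive ads for all 4 undetected periods, earning 95 each, then 30 forever once detected.
Deviation value: 95(1−δ^4)/(1−δ) + 30δ^4/(1−δ); cooperation value: 54/(1−δ).
IC: 54 ≥ 95(1−δ^4) + 30δ^4 = 95 − 65δ^4.
So δ^4 ≥ 41/65, giving δ ≥ (41/65)^(1/4) ≈ 0.891.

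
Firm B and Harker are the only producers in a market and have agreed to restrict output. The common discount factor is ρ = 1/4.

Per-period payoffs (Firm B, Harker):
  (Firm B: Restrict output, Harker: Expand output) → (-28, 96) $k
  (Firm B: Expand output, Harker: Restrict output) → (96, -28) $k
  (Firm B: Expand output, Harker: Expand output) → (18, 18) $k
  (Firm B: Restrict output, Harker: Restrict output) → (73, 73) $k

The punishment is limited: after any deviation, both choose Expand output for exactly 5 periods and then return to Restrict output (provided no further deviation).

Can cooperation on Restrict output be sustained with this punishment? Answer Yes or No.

No

IC: ρ+…+ρ^5 ≥ (96−73)/(73−18) = 23/55.
At ρ = 1/4: partial sum = 0.3330 < 0.4182. Cooperation not sustainable.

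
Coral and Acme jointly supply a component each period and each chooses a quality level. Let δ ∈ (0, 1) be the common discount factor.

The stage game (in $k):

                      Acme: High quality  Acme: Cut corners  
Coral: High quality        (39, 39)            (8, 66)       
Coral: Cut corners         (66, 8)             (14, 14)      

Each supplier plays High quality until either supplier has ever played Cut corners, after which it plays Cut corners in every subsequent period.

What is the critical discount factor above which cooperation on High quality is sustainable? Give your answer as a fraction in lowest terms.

27/52

39/(1−δ) ≥ 66 + 14δ/(1−δ)
39 ≥ 66 − 52δ
δ ≥ 27/52.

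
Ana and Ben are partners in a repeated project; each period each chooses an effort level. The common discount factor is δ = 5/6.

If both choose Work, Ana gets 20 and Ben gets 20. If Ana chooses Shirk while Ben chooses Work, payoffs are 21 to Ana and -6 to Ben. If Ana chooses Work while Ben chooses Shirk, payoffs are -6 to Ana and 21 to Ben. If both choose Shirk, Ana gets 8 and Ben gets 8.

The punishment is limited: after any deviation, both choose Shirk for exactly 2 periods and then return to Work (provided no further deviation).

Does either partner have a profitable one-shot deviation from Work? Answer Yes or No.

No

Comparing payoff streams over the 3 periods until play realigns: cooperate → 20(1+δ+…+δ^2); deviate → 21 + 8(δ+…+δ^2).
Cooperation is sustained iff (20−8)(δ+…+δ^2) ≥ 21−20.
δ+…+δ^2 = 5/6·(1−(5/6)^2)/(1−5/6) = 1.5278, and (21−20)/(20−8) = 0.0833.
1.5278 ≥ 0.0833, so cooperation is sustainable.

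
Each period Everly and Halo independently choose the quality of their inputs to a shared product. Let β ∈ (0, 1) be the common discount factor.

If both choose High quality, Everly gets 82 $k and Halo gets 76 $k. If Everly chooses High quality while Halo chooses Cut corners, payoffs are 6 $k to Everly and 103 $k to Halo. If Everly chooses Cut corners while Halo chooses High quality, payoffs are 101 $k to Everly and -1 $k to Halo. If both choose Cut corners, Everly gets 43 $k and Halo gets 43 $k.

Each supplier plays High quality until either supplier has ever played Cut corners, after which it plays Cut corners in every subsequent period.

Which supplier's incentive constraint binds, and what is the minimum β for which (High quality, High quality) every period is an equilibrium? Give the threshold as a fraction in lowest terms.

Everly: cooperation gives 82 each period; deviation gives 101 once then 43 forever.
  82/(1−β) ≥ 101 + 43β/(1−β) ⇒ β ≥ 19/58.
Halo: cooperation gives 76 each period; deviation gives 103 once then 43 forever.
  β ≥ 27/60 = 9/20.
Both must hold, so the binding constraint is Halo's: β ≥ 9/20.

Halo; β ≥ 9/20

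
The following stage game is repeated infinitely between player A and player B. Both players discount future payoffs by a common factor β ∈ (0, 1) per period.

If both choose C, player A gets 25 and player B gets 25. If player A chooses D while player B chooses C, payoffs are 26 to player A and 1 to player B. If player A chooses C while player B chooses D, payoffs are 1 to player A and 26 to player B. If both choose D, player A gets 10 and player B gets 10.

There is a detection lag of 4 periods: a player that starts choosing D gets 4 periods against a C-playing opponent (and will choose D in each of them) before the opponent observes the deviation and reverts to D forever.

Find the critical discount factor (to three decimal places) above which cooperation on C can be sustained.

The best deviation is to choose D for all 4 undetected periods, earning 26 each, then 10 forever once detected.
Deviation value: 26(1−β^4)/(1−β) + 10β^4/(1−β); cooperation value: 25/(1−β).
IC: 25 ≥ 26(1−β^4) + 10β^4 = 26 − 16β^4.
So β^4 ≥ 1/16, giving β ≥ (1/16)^(1/4) ≈ 0.500.

0.500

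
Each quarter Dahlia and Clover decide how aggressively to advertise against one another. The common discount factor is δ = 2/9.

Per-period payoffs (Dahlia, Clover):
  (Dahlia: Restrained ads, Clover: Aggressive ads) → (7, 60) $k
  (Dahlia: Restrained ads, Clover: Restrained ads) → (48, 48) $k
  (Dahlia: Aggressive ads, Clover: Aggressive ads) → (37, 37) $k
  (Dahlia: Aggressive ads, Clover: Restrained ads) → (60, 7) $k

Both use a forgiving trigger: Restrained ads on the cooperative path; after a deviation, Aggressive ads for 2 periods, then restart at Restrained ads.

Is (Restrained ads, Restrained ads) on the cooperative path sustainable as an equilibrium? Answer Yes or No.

Comparing payoff streams over the 3 periods until play realigns: cooperate → 48(1+δ+…+δ^2); deviate → 60 + 37(δ+…+δ^2).
Cooperation is sustained iff (48−37)(δ+…+δ^2) ≥ 60−48.
δ+…+δ^2 = 2/9·(1−(2/9)^2)/(1−2/9) = 0.2716, and (60−48)/(48−37) = 1.0909.
0.2716 < 1.0909, so cooperation is not sustainable.

No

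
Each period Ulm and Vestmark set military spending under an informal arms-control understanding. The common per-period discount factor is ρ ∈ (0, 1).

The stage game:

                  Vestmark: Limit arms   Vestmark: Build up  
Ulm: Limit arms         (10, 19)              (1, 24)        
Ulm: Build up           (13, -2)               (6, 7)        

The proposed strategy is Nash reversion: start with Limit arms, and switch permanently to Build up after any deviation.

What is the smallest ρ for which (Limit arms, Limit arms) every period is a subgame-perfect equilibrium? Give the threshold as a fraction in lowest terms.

For Ulm: deviation gain 13−10 = 3, per-period punishment loss 10−6 = 4. IC gives ρ ≥ 3/7.
For Vestmark: gain 5, loss 12 per period, so ρ ≥ 5/17.
The tighter constraint is Ulm's, so cooperation needs ρ ≥ 3/7.

3/7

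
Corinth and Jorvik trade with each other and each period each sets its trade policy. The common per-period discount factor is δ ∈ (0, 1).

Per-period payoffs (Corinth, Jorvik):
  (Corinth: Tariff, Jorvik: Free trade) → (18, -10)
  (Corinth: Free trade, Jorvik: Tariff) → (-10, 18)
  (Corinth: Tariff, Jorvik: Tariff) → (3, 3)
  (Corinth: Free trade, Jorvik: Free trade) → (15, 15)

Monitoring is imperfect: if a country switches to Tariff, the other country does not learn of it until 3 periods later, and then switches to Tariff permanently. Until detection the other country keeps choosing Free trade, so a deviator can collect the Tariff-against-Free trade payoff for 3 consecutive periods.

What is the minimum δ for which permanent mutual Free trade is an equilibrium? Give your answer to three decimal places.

0.585

Deviating for the 3 undetected periods gains 18−15 = 3 per period over cooperation, then loses 15−3 = 12 per period forever once punishment starts.
Gain: 3(1 + δ + … + δ^2); loss: 12·δ^3/(1−δ).
No profitable deviation ⇔ 3(1−δ^3) ≤ 12·δ^3, i.e. δ^3 ≥ 3/(3+12) = 1/5.
Hence δ ≥ (1/5)^(1/3) ≈ 0.585.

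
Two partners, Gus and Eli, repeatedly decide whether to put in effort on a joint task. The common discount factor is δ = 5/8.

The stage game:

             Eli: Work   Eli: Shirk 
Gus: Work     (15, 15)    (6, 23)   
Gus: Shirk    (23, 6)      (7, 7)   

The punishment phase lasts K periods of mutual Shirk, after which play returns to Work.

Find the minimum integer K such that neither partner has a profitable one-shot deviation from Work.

2

No profitable deviation requires (15−7)(δ+…+δ^K) ≥ 23−15, i.e. δ+…+δ^K ≥ 1 ≈ 1.0000.
With δ = 5/8, the partial sums are K=1: 0.6250, K=2: 1.0156.
K = 2 is the first length at which the sum reaches 1.0000.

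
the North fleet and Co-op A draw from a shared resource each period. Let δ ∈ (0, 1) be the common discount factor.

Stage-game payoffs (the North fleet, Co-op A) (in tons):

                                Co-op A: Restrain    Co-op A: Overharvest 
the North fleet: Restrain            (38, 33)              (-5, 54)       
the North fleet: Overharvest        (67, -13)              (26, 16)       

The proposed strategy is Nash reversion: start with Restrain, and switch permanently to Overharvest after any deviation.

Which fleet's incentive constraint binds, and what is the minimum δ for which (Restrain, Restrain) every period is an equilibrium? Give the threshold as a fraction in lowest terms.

For the North fleet: deviation gain 67−38 = 29, per-period punishment loss 38−26 = 12. IC gives δ ≥ 29/41.
For Co-op A: gain 21, loss 17 per period, so δ ≥ 21/38.
The tighter constraint is the North fleet's, so cooperation needs δ ≥ 29/41.

the North fleet; δ ≥ 29/41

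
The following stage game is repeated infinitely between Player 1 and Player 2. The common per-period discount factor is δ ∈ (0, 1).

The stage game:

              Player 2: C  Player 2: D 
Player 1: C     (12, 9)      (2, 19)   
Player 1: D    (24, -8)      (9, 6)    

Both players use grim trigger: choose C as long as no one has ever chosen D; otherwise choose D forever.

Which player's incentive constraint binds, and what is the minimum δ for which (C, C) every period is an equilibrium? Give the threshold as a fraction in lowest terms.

Player 1; δ ≥ 4/5

Player 1's threshold: (24−12)/(24−9) = 4/5.
Player 2's threshold: (19−9)/(19−6) = 10/13.
4/5 > 10/13, so Player 1 binds and δ* = 4/5.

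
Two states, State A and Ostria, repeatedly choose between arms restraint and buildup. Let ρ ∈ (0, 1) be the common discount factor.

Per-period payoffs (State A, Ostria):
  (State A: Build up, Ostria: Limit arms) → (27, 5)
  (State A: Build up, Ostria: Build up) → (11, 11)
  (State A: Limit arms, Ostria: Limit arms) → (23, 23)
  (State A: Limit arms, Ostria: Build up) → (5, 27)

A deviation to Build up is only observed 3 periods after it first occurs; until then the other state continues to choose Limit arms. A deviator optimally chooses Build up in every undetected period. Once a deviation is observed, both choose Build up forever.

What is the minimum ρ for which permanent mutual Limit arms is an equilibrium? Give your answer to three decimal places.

0.630

Deviating for the 3 undetected periods gains 27−23 = 4 per period over cooperation, then loses 23−11 = 12 per period forever once punishment starts.
Gain: 4(1 + ρ + … + ρ^2); loss: 12·ρ^3/(1−ρ).
No profitable deviation ⇔ 4(1−ρ^3) ≤ 12·ρ^3, i.e. ρ^3 ≥ 4/(4+12) = 1/4.
Hence ρ ≥ (1/4)^(1/3) ≈ 0.630.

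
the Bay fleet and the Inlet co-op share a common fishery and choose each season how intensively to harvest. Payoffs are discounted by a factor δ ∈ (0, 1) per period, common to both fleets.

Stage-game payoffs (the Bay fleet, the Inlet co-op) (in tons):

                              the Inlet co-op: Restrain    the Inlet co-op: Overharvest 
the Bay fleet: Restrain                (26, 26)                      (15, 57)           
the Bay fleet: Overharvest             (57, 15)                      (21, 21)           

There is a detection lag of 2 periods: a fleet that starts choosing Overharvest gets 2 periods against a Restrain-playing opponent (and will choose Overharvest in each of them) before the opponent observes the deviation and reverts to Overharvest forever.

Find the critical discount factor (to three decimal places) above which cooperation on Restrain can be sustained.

0.928

Deviating for the 2 undetected periods gains 57−26 = 31 per period over cooperation, then loses 26−21 = 5 per period forever once punishment starts.
Gain: 31(1 + δ + … + δ^1); loss: 5·δ^2/(1−δ).
No profitable deviation ⇔ 31(1−δ^2) ≤ 5·δ^2, i.e. δ^2 ≥ 31/(31+5) = 31/36.
Hence δ ≥ (31/36)^(1/2) ≈ 0.928.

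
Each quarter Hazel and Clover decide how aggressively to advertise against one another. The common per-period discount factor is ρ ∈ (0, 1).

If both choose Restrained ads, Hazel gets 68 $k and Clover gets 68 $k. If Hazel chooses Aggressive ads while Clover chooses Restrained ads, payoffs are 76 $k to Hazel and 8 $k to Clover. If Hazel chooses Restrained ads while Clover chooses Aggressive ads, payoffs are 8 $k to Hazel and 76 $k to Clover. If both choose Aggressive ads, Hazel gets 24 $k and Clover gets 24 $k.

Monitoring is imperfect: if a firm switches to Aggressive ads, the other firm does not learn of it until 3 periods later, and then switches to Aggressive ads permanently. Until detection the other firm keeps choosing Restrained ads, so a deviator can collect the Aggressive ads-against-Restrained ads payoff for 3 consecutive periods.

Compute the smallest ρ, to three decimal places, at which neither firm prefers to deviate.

0.536

A deviator earns 76 for 3 periods, then 24 forever; cooperating earns 68 forever. Multiplying the IC by (1−ρ):
68 ≥ 76(1−ρ^3) + 24ρ^3, so 52·ρ^3 ≥ 8 and ρ^3 ≥ 2/13.
ρ ≥ (2/13)^(1/3) ≈ 0.536.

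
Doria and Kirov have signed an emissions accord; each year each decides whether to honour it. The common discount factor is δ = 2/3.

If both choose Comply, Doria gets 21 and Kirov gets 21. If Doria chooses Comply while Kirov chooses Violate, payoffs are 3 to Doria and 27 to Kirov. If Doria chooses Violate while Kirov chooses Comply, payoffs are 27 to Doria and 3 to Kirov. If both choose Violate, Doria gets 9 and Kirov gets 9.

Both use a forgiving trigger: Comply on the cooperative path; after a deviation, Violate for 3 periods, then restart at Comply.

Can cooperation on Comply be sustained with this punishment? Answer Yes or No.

Comparing payoff streams over the 4 periods until play realigns: cooperate → 21(1+δ+…+δ^3); deviate → 27 + 9(δ+…+δ^3).
Cooperation is sustained iff (21−9)(δ+…+δ^3) ≥ 27−21.
δ+…+δ^3 = 2/3·(1−(2/3)^3)/(1−2/3) = 1.4074, and (27−21)/(21−9) = 0.5000.
1.4074 ≥ 0.5000, so cooperation is sustainable.

Yes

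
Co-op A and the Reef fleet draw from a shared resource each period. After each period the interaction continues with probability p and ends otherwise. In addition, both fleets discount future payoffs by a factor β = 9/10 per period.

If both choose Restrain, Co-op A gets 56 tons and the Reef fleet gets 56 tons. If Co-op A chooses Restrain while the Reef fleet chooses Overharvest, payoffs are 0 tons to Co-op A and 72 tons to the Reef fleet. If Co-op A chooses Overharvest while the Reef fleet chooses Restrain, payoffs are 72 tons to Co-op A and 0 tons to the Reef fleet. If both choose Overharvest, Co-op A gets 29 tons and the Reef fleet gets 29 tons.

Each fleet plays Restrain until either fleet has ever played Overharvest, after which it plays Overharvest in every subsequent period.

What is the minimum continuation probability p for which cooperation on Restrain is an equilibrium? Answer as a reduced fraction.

With continuation probability p and discount β, the effective per-period discount factor is βp.
Grim-trigger IC: βp ≥ (72−56)/(72−29) = 16/43.
So p ≥ (16/43)/(9/10) = 160/387.

160/387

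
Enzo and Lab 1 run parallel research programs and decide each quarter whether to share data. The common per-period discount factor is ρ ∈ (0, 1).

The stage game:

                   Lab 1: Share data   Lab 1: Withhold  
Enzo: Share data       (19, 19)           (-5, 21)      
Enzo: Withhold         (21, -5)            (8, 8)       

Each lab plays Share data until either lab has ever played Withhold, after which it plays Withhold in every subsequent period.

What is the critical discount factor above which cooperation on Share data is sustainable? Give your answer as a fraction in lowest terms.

Under grim trigger the critical discount factor is (T−C)/(T−P) with T = 21, C = 19, P = 8.
ρ* = (21−19)/(21−8) = 2/13.

2/13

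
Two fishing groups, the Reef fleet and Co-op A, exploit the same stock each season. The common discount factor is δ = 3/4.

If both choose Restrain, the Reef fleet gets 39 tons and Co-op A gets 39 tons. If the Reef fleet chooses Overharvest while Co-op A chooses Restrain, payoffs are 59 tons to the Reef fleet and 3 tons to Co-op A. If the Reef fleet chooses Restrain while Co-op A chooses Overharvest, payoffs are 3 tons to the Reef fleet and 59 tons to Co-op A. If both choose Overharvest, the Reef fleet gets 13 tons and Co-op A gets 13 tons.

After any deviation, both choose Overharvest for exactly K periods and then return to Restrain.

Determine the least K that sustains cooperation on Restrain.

2

IC: δ(1−δ^K)/(1−δ) ≥ (59−39)/(39−13) = 10/13.
With δ = 3/4: need 1 − δ^K ≥ 10/13·(1−3/4)/(3/4), i.e. δ^K ≤ 0.7436.
Since (3/4)^1 = 0.7500 and (3/4)^2 = 0.5625, the smallest such K is 2.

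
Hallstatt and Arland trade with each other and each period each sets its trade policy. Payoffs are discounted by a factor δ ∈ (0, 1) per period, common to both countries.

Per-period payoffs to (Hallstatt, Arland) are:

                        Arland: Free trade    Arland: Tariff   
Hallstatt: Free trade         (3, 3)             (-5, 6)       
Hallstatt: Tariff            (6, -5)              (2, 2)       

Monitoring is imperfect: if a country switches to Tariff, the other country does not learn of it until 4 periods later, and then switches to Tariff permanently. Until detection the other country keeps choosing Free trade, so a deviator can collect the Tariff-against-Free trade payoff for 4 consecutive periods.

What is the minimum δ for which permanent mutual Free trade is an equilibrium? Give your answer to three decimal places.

A deviator earns 6 for 4 periods, then 2 forever; cooperating earns 3 forever. Multiplying the IC by (1−δ):
3 ≥ 6(1−δ^4) + 2δ^4, so 4·δ^4 ≥ 3 and δ^4 ≥ 3/4.
δ ≥ (3/4)^(1/4) ≈ 0.931.

0.931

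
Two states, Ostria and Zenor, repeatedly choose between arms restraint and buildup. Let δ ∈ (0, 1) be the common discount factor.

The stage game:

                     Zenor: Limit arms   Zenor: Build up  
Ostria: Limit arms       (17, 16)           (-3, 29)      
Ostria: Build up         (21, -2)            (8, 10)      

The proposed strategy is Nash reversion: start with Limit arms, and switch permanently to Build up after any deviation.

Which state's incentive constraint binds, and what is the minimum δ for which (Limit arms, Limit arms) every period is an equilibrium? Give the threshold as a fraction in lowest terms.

For Ostria: deviation gain 21−17 = 4, per-period punishment loss 17−8 = 9. IC gives δ ≥ 4/13.
For Zenor: gain 13, loss 6 per period, so δ ≥ 13/19.
The tighter constraint is Zenor's, so cooperation needs δ ≥ 13/19.

Zenor; δ ≥ 13/19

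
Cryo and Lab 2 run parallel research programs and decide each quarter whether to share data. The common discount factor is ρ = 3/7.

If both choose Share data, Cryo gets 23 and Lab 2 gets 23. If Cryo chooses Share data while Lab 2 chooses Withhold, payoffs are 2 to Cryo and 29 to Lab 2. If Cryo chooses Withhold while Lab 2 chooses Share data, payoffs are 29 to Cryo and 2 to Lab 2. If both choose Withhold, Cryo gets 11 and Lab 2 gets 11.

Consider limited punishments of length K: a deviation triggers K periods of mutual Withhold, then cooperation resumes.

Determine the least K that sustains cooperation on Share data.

2

Need Σ_{k=1}^{K} ρ^k ≥ (29−23)/(23−11) = 0.5000 at ρ = 3/7.
At K = 1 the sum is 0.4286 < 0.5000; at K = 2 it is 0.6122 ≥ 0.5000.
So the minimum punishment length is K = 2.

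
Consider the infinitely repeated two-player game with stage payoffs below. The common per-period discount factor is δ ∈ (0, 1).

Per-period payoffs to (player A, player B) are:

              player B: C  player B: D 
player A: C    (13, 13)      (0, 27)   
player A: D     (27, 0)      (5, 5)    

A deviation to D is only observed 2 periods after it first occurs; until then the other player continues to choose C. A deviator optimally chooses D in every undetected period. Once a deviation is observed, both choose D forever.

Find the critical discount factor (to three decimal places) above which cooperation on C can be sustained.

0.798

A deviator earns 27 for 2 periods, then 5 forever; cooperating earns 13 forever. Multiplying the IC by (1−δ):
13 ≥ 27(1−δ^2) + 5δ^2, so 22·δ^2 ≥ 14 and δ^2 ≥ 7/11.
δ ≥ (7/11)^(1/2) ≈ 0.798.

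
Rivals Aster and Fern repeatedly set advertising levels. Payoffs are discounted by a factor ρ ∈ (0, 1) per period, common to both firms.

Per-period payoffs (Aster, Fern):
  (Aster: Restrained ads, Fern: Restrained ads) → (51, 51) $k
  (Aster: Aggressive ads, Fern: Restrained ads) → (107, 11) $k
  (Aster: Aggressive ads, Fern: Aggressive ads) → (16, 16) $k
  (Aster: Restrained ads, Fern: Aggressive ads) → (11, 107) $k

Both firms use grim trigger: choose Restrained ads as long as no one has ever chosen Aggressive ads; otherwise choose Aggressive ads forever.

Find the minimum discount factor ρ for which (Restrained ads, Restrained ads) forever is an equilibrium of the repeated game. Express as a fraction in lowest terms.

8/13

Cooperation forever yields 51 each period: 51/(1−ρ).
Deviating yields 107 once, then 16 forever: 107 + 16ρ/(1−ρ).
No profitable deviation requires 51/(1−ρ) ≥ 107 + 16ρ/(1−ρ).
Multiplying by (1−ρ): 51 ≥ 107(1−ρ) + 16ρ = 107 − 91ρ.
So 91ρ ≥ 56, i.e. ρ ≥ 56/91 = 8/13.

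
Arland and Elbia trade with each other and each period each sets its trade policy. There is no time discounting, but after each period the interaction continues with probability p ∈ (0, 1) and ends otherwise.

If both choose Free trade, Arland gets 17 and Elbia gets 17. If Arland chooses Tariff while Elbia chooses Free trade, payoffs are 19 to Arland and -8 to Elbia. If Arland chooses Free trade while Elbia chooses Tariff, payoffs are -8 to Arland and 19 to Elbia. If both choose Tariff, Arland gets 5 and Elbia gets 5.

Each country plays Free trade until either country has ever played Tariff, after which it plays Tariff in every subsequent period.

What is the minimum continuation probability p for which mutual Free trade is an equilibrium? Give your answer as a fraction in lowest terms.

1/7

With no time discounting, the continuation probability p plays the role of the discount factor.
Grim-trigger IC: 17/(1−p) ≥ 19 + 5p/(1−p) ⇒ p ≥ (19−17)/(19−5) = 1/7.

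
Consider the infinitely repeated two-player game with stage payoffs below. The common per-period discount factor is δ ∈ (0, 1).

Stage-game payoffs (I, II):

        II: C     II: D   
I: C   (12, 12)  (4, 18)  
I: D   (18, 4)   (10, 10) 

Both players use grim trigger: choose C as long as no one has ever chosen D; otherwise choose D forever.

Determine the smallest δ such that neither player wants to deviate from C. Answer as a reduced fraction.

One-period gain from deviating is 18 − 12 = 6. The loss is 12 − 10 = 2 in every subsequent period, with present value 2·δ/(1−δ).
Deviation is unprofitable when 2·δ/(1−δ) ≥ 6, i.e. δ/(1−δ) ≥ 3.
Equivalently δ ≥ 6/(6+2) = 3/4.

3/4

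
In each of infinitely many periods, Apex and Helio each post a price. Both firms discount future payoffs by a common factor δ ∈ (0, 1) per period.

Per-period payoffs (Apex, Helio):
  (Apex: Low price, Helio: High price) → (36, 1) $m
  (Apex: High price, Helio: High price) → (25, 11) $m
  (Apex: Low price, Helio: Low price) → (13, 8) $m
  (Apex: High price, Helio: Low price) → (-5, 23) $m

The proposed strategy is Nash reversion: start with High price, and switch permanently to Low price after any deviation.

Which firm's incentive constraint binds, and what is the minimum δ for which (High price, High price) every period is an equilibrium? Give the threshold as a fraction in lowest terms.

Apex: cooperation gives 25 each period; deviation gives 36 once then 13 forever.
  25/(1−δ) ≥ 36 + 13δ/(1−δ) ⇒ δ ≥ 11/23.
Helio: cooperation gives 11 each period; deviation gives 23 once then 8 forever.
  δ ≥ 12/15 = 4/5.
Both must hold, so the binding constraint is Helio's: δ ≥ 4/5.

Helio; δ ≥ 4/5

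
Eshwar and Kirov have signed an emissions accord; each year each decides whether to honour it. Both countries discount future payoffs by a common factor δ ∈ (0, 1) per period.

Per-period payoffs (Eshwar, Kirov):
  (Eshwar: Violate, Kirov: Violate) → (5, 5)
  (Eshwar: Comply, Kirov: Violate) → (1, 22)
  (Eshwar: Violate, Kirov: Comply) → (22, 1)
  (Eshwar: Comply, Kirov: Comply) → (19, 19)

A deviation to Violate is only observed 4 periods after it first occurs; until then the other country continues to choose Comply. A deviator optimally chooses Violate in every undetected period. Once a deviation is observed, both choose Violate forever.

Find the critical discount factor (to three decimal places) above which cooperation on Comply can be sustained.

0.648

The best deviation is to choose Violate for all 4 undetected periods, earning 22 each, then 5 forever once detected.
Deviation value: 22(1−δ^4)/(1−δ) + 5δ^4/(1−δ); cooperation value: 19/(1−δ).
IC: 19 ≥ 22(1−δ^4) + 5δ^4 = 22 − 17δ^4.
So δ^4 ≥ 3/17, giving δ ≥ (3/17)^(1/4) ≈ 0.648.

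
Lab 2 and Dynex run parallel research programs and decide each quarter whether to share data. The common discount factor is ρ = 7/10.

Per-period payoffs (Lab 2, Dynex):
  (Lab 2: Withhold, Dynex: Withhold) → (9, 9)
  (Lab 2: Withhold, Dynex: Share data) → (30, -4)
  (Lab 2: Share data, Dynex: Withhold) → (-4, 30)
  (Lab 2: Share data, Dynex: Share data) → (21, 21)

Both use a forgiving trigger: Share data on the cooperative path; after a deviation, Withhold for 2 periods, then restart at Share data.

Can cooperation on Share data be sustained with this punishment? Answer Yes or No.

Yes

IC: ρ+…+ρ^2 ≥ (30−21)/(21−9) = 3/4.
At ρ = 7/10: partial sum = 1.1900 ≥ 0.7500. Cooperation sustainable.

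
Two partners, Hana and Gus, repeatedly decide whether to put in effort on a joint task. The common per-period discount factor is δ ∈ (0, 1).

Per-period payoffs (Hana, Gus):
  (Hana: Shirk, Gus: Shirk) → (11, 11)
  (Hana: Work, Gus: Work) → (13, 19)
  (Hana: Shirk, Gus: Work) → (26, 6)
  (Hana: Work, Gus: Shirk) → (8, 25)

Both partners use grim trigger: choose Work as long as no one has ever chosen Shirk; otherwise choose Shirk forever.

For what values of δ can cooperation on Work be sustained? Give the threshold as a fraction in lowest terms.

13/15

For Hana: deviation gain 26−13 = 13, per-period punishment loss 13−11 = 2. IC gives δ ≥ 13/15.
For Gus: gain 6, loss 8 per period, so δ ≥ 6/14 = 3/7.
The tighter constraint is Hana's, so cooperation needs δ ≥ 13/15.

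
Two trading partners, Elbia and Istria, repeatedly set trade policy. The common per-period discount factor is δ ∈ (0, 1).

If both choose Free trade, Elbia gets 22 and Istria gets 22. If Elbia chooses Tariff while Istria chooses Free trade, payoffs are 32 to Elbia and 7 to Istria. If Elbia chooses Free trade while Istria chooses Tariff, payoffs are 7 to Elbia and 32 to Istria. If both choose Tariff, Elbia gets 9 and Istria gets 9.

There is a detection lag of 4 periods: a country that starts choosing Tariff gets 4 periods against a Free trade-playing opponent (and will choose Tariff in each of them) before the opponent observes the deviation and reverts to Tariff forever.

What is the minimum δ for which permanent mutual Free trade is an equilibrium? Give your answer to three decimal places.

0.812

Deviating for the 4 undetected periods gains 32−22 = 10 per period over cooperation, then loses 22−9 = 13 per period forever once punishment starts.
Gain: 10(1 + δ + … + δ^3); loss: 13·δ^4/(1−δ).
No profitable deviation ⇔ 10(1−δ^4) ≤ 13·δ^4, i.e. δ^4 ≥ 10/(10+13) = 10/23.
Hence δ ≥ (10/23)^(1/4) ≈ 0.812.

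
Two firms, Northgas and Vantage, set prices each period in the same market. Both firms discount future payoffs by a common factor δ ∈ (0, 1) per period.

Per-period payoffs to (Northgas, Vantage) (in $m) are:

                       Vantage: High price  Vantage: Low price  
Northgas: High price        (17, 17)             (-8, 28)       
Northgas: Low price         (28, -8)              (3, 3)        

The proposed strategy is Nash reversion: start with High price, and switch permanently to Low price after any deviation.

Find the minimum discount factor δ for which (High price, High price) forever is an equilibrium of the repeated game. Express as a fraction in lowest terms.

11/25

17/(1−δ) ≥ 28 + 3δ/(1−δ)
17 ≥ 28 − 25δ
δ ≥ 11/25.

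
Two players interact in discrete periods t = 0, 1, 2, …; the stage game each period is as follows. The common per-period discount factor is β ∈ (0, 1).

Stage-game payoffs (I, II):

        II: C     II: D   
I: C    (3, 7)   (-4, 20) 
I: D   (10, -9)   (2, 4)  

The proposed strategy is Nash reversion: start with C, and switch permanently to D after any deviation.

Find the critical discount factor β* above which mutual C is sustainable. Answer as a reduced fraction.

7/8

For I: deviation gain 10−3 = 7, per-period punishment loss 3−2 = 1. IC gives β ≥ 7/8.
For II: gain 13, loss 3 per period, so β ≥ 13/16.
The tighter constraint is I's, so cooperation needs β ≥ 7/8.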